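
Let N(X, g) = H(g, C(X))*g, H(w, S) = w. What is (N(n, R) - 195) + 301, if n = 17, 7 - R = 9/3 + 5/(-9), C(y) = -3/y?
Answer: 10267/81 ≈ 126.75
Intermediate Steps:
R = 41/9 (R = 7 - (9/3 + 5/(-9)) = 7 - (9*(1/3) + 5*(-1/9)) = 7 - (3 - 5/9) = 7 - 1*22/9 = 7 - 22/9 = 41/9 ≈ 4.5556)
N(X, g) = g**2 (N(X, g) = g*g = g**2)
(N(n, R) - 195) + 301 = ((41/9)**2 - 195) + 301 = (1681/81 - 195) + 301 = -14114/81 + 301 = 10267/81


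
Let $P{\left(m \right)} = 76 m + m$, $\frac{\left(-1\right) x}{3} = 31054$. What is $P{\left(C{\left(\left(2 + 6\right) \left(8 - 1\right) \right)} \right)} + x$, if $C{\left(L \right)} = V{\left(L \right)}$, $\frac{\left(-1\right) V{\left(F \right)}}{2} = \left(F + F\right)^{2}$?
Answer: $-2024938$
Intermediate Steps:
$x = -93162$ ($x = \left(-3\right) 31054 = -93162$)
$V{\left(F \right)} = - 8 F^{2}$ ($V{\left(F \right)} = - 2 \left(F + F\right)^{2} = - 2 \left(2 F\right)^{2} = - 2 \cdot 4 F^{2} = - 8 F^{2}$)
$C{\left(L \right)} = - 8 L^{2}$
$P{\left(m \right)} = 77 m$
$P{\left(C{\left(\left(2 + 6\right) \left(8 - 1\right) \right)} \right)} + x = 77 \left(- 8 \left(\left(2 + 6\right) \left(8 - 1\right)\right)^{2}\right) - 93162 = 77 \left(- 8 \left(8 \cdot 7\right)^{2}\right) - 93162 = 77 \left(- 8 \cdot 56^{2}\right) - 93162 = 77 \left(\left(-8\right) 3136\right) - 93162 = 77 \left(-25088\right) - 93162 = -1931776 - 93162 = -2024938$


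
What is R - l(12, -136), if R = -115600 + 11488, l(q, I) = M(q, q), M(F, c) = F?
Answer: -104124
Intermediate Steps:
l(q, I) = q
R = -104112
R - l(12, -136) = -104112 - 1*12 = -104112 - 12 = -104124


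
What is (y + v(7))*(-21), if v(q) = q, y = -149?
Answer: 2982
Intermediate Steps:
(y + v(7))*(-21) = (-149 + 7)*(-21) = -142*(-21) = 2982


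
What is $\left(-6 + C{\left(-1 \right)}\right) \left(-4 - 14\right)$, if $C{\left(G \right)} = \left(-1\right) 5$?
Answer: $198$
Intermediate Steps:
$C{\left(G \right)} = -5$
$\left(-6 + C{\left(-1 \right)}\right) \left(-4 - 14\right) = \left(-6 - 5\right) \left(-4 - 14\right) = \left(-11\right) \left(-18\right) = 198$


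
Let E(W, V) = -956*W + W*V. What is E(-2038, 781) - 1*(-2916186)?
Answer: 3272836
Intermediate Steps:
E(W, V) = -956*W + V*W
E(-2038, 781) - 1*(-2916186) = -2038*(-956 + 781) - 1*(-2916186) = -2038*(-175) + 2916186 = 356650 + 2916186 = 3272836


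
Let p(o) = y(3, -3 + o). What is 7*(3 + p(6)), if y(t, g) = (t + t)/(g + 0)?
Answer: 35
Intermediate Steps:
y(t, g) = 2*t/g (y(t, g) = (2*t)/g = 2*t/g)
p(o) = 6/(-3 + o) (p(o) = 2*3/(-3 + o) = 6/(-3 + o))
7*(3 + p(6)) = 7*(3 + 6/(-3 + 6)) = 7*(3 + 6/3) = 7*(3 + 6*(⅓)) = 7*(3 + 2) = 7*5 = 35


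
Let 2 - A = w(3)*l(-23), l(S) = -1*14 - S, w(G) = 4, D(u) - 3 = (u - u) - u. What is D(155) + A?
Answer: -186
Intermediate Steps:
D(u) = 3 - u (D(u) = 3 + ((u - u) - u) = 3 + (0 - u) = 3 - u)
l(S) = -14 - S
A = -34 (A = 2 - 4*(-14 - 1*(-23)) = 2 - 4*(-14 + 23) = 2 - 4*9 = 2 - 1*36 = 2 - 36 = -34)
D(155) + A = (3 - 1*155) - 34 = (3 - 155) - 34 = -152 - 34 = -186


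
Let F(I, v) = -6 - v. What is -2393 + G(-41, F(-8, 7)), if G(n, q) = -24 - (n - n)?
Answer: -2417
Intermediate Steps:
G(n, q) = -24 (G(n, q) = -24 - 1*0 = -24 + 0 = -24)
-2393 + G(-41, F(-8, 7)) = -2393 - 24 = -2417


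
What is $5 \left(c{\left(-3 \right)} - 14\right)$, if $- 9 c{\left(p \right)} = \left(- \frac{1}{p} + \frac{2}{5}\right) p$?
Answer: $- \frac{619}{9} \approx -68.778$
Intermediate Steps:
$c{\left(p \right)} = - \frac{p \left(\frac{2}{5} - \frac{1}{p}\right)}{9}$ ($c{\left(p \right)} = - \frac{\left(- \frac{1}{p} + \frac{2}{5}\right) p}{9} = - \frac{\left(\frac{2}{5} - \frac{1}{p}\right) p}{9} = - \frac{p \left(\frac{2}{5} - \frac{1}{p}\right)}{9}$)
$5 \left(c{\left(-3 \right)} - 14\right) = 5 \left(\left(\frac{1}{9} - - \frac{2}{15}\right) - 14\right) = 5 \left(\left(\frac{1}{9} + \frac{2}{15}\right) - 14\right) = 5 \left(\frac{11}{45} - 14\right) = 5 \left(- \frac{619}{45}\right) = - \frac{619}{9}$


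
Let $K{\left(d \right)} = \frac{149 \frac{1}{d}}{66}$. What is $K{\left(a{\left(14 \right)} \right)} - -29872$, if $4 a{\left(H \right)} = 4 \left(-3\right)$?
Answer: $\frac{5914507}{198} \approx 29871.0$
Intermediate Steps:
$a{\left(H \right)} = -3$ ($a{\left(H \right)} = \frac{4 \left(-3\right)}{4} = \frac{1}{4} \left(-12\right) = -3$)
$K{\left(d \right)} = \frac{149}{66 d}$ ($K{\left(d \right)} = \frac{149}{d} \frac{1}{66} = \frac{149}{66 d}$)
$K{\left(a{\left(14 \right)} \right)} - -29872 = \frac{149}{66 \left(-3\right)} - -29872 = \frac{149}{66} \left(- \frac{1}{3}\right) + 29872 = - \frac{149}{198} + 29872 = \frac{5914507}{198}$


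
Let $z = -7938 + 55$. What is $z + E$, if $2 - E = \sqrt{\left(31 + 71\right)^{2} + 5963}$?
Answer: $-7881 - \sqrt{16367} \approx -8008.9$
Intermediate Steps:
$z = -7883$
$E = 2 - \sqrt{16367}$ ($E = 2 - \sqrt{\left(31 + 71\right)^{2} + 5963} = 2 - \sqrt{102^{2} + 5963} = 2 - \sqrt{10404 + 5963} = 2 - \sqrt{16367} \approx -125.93$)
$z + E = -7883 + \left(2 - \sqrt{16367}\right) = -7881 - \sqrt{16367}$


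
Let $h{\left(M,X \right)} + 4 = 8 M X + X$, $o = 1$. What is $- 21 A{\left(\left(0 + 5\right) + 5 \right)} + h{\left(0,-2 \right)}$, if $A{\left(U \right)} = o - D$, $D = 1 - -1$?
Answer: $15$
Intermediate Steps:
$D = 2$ ($D = 1 + 1 = 2$)
$h{\left(M,X \right)} = -4 + X + 8 M X$ ($h{\left(M,X \right)} = -4 + \left(8 M X + X\right) = -4 + \left(X + 8 M X\right) = -4 + X + 8 M X$)
$A{\left(U \right)} = -1$ ($A{\left(U \right)} = 1 - 2 = -1$)
$- 21 A{\left(\left(0 + 5\right) + 5 \right)} + h{\left(0,-2 \right)} = \left(-21\right) \left(-1\right) - 6 = 21 - 6 = 15$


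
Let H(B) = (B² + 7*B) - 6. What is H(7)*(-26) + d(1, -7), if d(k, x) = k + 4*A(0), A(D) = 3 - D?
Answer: -2379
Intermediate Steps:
H(B) = -6 + B² + 7*B
d(k, x) = 12 + k (d(k, x) = k + 4*(3 - 1*0) = k + 4*(3 + 0) = k + 4*3 = k + 12 = 12 + k)
H(7)*(-26) + d(1, -7) = (-6 + 7² + 7*7)*(-26) + (12 + 1) = (-6 + 49 + 49)*(-26) + 13 = 92*(-26) + 13 = -2392 + 13 = -2379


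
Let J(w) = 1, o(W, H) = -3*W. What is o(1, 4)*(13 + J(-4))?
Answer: -42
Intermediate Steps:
o(1, 4)*(13 + J(-4)) = (-3*1)*(13 + 1) = -3*14 = -42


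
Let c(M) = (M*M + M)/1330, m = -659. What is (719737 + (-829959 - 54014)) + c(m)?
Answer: -15571447/95 ≈ -1.6391e+5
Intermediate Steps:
c(M) = M/1330 + M**2/1330 (c(M) = (M**2 + M)*(1/1330) = (M + M**2)*(1/1330) = M/1330 + M**2/1330)
(719737 + (-829959 - 54014)) + c(m) = (719737 + (-829959 - 54014)) + (1/1330)*(-659)*(1 - 659) = (719737 - 883973) + (1/1330)*(-659)*(-658) = -164236 + 30973/95 = -15571447/95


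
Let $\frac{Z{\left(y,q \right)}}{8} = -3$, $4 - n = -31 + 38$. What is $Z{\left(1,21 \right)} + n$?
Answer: $-27$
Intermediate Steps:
$n = -3$ ($n = 4 - \left(-31 + 38\right) = 4 - 7 = -3$)
$Z{\left(y,q \right)} = -24$ ($Z{\left(y,q \right)} = 8 \left(-3\right) = -24$)
$Z{\left(1,21 \right)} + n = -24 - 3 = -27$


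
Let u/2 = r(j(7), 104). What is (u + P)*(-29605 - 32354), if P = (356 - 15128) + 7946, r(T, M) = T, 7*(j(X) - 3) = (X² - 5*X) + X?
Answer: 422188626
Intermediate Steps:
j(X) = 3 - 4*X/7 + X²/7 (j(X) = 3 + ((X² - 5*X) + X)/7 = 3 + (X² - 4*X)/7 = 3 + (-4*X/7 + X²/7) = 3 - 4*X/7 + X²/7)
u = 12 (u = 2*(3 - 4/7*7 + (⅐)*7²) = 2*(3 - 4 + (⅐)*49) = 2*(3 - 4 + 7) = 2*6 = 12)
P = -6826 (P = -14772 + 7946 = -6826)
(u + P)*(-29605 - 32354) = (12 - 6826)*(-29605 - 32354) = -6814*(-61959) = 422188626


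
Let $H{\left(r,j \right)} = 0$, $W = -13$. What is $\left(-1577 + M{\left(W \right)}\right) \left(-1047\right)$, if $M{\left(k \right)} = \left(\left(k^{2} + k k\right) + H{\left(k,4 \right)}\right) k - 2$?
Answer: $6253731$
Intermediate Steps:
$M{\left(k \right)} = -2 + 2 k^{3}$ ($M{\left(k \right)} = \left(\left(k^{2} + k k\right) + 0\right) k - 2 = \left(\left(k^{2} + k^{2}\right) + 0\right) k - 2 = \left(2 k^{2} + 0\right) k - 2 = 2 k^{2} k - 2 = 2 k^{3} - 2 = -2 + 2 k^{3}$)
$\left(-1577 + M{\left(W \right)}\right) \left(-1047\right) = \left(-1577 + \left(-2 + 2 \left(-13\right)^{3}\right)\right) \left(-1047\right) = \left(-1577 + \left(-2 + 2 \left(-2197\right)\right)\right) \left(-1047\right) = \left(-1577 - 4396\right) \left(-1047\right) = \left(-5973\right) \left(-1047\right) = 6253731$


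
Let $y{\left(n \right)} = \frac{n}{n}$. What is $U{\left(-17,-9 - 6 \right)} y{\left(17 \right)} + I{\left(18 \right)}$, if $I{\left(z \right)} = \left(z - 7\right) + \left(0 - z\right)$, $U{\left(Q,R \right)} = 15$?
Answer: $8$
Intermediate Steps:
$I{\left(z \right)} = -7$ ($I{\left(z \right)} = \left(-7 + z\right) - z = -7$)
$y{\left(n \right)} = 1$
$U{\left(-17,-9 - 6 \right)} y{\left(17 \right)} + I{\left(18 \right)} = 15 \cdot 1 - 7 = 15 - 7 = 8$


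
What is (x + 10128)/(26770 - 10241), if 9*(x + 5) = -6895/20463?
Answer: 1864315646/3044096343 ≈ 0.61244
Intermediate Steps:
x = -927730/184167 (x = -5 + (-6895/20463)/9 = -5 + (-6895*1/20463)/9 = -5 + (⅑)*(-6895/20463) = -5 - 6895/184167 = -927730/184167 ≈ -5.0374)
(x + 10128)/(26770 - 10241) = (-927730/184167 + 10128)/(26770 - 10241) = (1864315646/184167)/16529 = (1864315646/184167)*(1/16529) = 1864315646/3044096343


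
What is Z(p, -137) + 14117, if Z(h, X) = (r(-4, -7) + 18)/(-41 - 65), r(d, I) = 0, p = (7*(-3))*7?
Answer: 748192/53 ≈ 14117.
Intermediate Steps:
p = -147 (p = -21*7 = -147)
Z(h, X) = -9/53 (Z(h, X) = (0 + 18)/(-41 - 65) = 18/(-106) = 18*(-1/106) = -9/53)
Z(p, -137) + 14117 = -9/53 + 14117 = 748192/53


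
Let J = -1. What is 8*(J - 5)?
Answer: -48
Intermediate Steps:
8*(J - 5) = 8*(-1 - 5) = 8*(-6) = -48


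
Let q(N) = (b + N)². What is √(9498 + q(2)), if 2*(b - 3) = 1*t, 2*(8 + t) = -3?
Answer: √151969/4 ≈ 97.458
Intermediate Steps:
t = -19/2 (t = -8 + (½)*(-3) = -8 - 3/2 = -19/2 ≈ -9.5000)
b = -7/4 (b = 3 + (1*(-19/2))/2 = 3 + (½)*(-19/2) = 3 - 19/4 = -7/4 ≈ -1.7500)
q(N) = (-7/4 + N)²
√(9498 + q(2)) = √(9498 + (-7 + 4*2)²/16) = √(9498 + (-7 + 8)²/16) = √(9498 + (1/16)*1²) = √(9498 + (1/16)*1) = √(9498 + 1/16) = √(151969/16) = √151969/4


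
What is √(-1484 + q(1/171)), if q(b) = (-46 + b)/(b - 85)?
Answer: I*√1854210826/1118 ≈ 38.516*I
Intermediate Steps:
q(b) = (-46 + b)/(-85 + b)
√(-1484 + q(1/171)) = √(-1484 + (-46 + 1/171)/(-85 + 1/171)) = √(-1484 - 7865/171/(-14534/171)) = √(-1484 - 171/14534*(-7865/171)) = √(-1484 + 605/1118) = √(-1658507/1118) = I*√1854210826/1118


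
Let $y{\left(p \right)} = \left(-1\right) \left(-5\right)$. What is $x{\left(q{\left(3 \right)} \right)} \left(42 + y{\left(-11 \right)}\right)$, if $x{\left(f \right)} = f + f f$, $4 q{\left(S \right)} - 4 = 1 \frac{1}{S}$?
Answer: $\frac{15275}{144} \approx 106.08$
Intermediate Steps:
$y{\left(p \right)} = 5$
$q{\left(S \right)} = 1 + \frac{1}{4 S}$ ($q{\left(S \right)} = 1 + \frac{1 \frac{1}{S}}{4} = 1 + \frac{1}{4 S}$)
$x{\left(f \right)} = f + f^{2}$
$x{\left(q{\left(3 \right)} \right)} \left(42 + y{\left(-11 \right)}\right) = \frac{\frac{1}{4} + 3}{3} \left(1 + \frac{\frac{1}{4} + 3}{3}\right) \left(42 + 5\right) = \frac{1}{3} \cdot \frac{13}{4} \left(1 + \frac{1}{3} \cdot \frac{13}{4}\right) 47 = \frac{13 \left(1 + \frac{13}{12}\right)}{12} \cdot 47 = \frac{13}{12} \cdot \frac{25}{12} \cdot 47 = \frac{325}{144} \cdot 47 = \frac{15275}{144}$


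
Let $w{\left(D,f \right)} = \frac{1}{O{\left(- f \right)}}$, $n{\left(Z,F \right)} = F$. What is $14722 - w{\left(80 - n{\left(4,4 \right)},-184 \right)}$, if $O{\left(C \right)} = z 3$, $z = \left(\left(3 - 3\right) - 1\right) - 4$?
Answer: $\frac{220831}{15} \approx 14722.0$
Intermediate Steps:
$z = -5$ ($z = \left(0 - 1\right) - 4 = -1 - 4 = -5$)
$O{\left(C \right)} = -15$ ($O{\left(C \right)} = \left(-5\right) 3 = -15$)
$w{\left(D,f \right)} = - \frac{1}{15}$ ($w{\left(D,f \right)} = \frac{1}{-15} = - \frac{1}{15}$)
$14722 - w{\left(80 - n{\left(4,4 \right)},-184 \right)} = 14722 - - \frac{1}{15} = 14722 + \frac{1}{15} = \frac{220831}{15}$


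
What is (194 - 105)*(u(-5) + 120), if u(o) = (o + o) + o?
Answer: 9345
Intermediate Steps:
u(o) = 3*o (u(o) = 2*o + o = 3*o)
(194 - 105)*(u(-5) + 120) = (194 - 105)*(3*(-5) + 120) = 89*(-15 + 120) = 89*105 = 9345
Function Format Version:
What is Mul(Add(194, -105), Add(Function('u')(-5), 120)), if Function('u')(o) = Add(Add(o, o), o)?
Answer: 9345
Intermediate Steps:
Function('u')(o) = Mul(3, o) (Function('u')(o) = Add(Mul(2, o), o) = Mul(3, o))
Mul(Add(194, -105), Add(Function('u')(-5), 120)) = Mul(Add(194, -105), Add(Mul(3, -5), 120)) = Mul(89, Add(-15, 120)) = Mul(89, 105) = 9345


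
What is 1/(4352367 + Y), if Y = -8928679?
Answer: -1/4576312 ≈ -2.1852e-7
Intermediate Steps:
1/(4352367 + Y) = 1/(4352367 - 8928679) = 1/(-4576312) = -1/4576312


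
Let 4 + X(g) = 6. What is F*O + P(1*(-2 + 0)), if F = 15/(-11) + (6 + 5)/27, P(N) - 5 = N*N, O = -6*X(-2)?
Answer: 2027/99 ≈ 20.475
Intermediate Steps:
X(g) = 2 (X(g) = -4 + 6 = 2)
O = -12 (O = -6*2 = -12)
P(N) = 5 + N**2 (P(N) = 5 + N*N = 5 + N**2)
F = -284/297 (F = 15*(-1/11) + 11*(1/27) = -15/11 + 11/27 = -284/297 ≈ -0.95623)
F*O + P(1*(-2 + 0)) = -284/297*(-12) + (5 + (1*(-2 + 0))**2) = 1136/99 + (5 + (1*(-2))**2) = 1136/99 + (5 + (-2)**2) = 1136/99 + (5 + 4) = 1136/99 + 9 = 2027/99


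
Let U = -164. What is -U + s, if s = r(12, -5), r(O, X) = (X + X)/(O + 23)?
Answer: 1146/7 ≈ 163.71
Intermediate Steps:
r(O, X) = 2*X/(23 + O) (r(O, X) = (2*X)/(23 + O) = 2*X/(23 + O))
s = -2/7 (s = 2*(-5)/(23 + 12) = 2*(-5)/35 = 2*(-5)*(1/35) = -2/7 ≈ -0.28571)
-U + s = -1*(-164) - 2/7 = 164 - 2/7 = 1146/7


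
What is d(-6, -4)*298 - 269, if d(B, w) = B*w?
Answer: 6883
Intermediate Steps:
d(-6, -4)*298 - 269 = -6*(-4)*298 - 269 = 24*298 - 269 = 7152 - 269 = 6883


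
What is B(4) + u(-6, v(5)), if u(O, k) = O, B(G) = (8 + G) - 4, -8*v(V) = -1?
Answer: 2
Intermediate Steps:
v(V) = 1/8 (v(V) = -1/8*(-1) = 1/8)
B(G) = 4 + G
B(4) + u(-6, v(5)) = (4 + 4) - 6 = 8 - 6 = 2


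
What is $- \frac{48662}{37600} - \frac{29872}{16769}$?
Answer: $- \frac{969600139}{315257200} \approx -3.0756$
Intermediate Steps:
$- \frac{48662}{37600} - \frac{29872}{16769} = \left(-48662\right) \frac{1}{37600} - \frac{29872}{16769} = - \frac{24331}{18800} - \frac{29872}{16769} = - \frac{969600139}{315257200}$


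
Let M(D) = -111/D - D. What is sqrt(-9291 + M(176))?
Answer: I*sqrt(18329333)/44 ≈ 97.302*I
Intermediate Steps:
M(D) = -D - 111/D
sqrt(-9291 + M(176)) = sqrt(-9291 + (-1*176 - 111/176)) = sqrt(-9291 + (-176 - 111*1/176)) = sqrt(-9291 + (-176 - 111/176)) = sqrt(-9291 - 31087/176) = sqrt(-1666303/176) = I*sqrt(18329333)/44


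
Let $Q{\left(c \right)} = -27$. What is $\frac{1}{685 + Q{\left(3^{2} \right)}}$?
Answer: $\frac{1}{658} \approx 0.0015198$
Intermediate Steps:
$\frac{1}{685 + Q{\left(3^{2} \right)}} = \frac{1}{685 - 27} = \frac{1}{658}$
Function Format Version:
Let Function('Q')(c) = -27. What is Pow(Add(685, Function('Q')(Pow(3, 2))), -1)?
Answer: Rational(1, 658) ≈ 0.0015198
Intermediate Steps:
Pow(Add(685, Function('Q')(Pow(3, 2))), -1) = Pow(Add(685, -27), -1) = Pow(658, -1) = Rational(1, 658)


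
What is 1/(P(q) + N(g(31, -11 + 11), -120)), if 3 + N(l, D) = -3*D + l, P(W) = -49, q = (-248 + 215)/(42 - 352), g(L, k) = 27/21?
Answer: 7/2165 ≈ 0.0032333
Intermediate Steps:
g(L, k) = 9/7 (g(L, k) = 27*(1/21) = 9/7)
q = 33/310 (q = -33/(-310) = -33*(-1/310) = 33/310 ≈ 0.10645)
N(l, D) = -3 + l - 3*D (N(l, D) = -3 + (-3*D + l) = -3 + (l - 3*D) = -3 + l - 3*D)
1/(P(q) + N(g(31, -11 + 11), -120)) = 1/(-49 + (-3 + 9/7 - 3*(-120))) = 1/(-49 + (-3 + 9/7 + 360)) = 1/(-49 + 2508/7) = 1/(2165/7) = 7/2165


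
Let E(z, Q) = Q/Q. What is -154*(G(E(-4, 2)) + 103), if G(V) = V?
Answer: -16016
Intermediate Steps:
E(z, Q) = 1
-154*(G(E(-4, 2)) + 103) = -154*(1 + 103) = -154*104 = -16016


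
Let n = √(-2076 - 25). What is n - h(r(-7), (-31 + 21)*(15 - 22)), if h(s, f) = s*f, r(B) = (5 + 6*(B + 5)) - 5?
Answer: 840 + I*√2101 ≈ 840.0 + 45.837*I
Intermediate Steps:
r(B) = 30 + 6*B (r(B) = (5 + 6*(5 + B)) - 5 = (5 + (30 + 6*B)) - 5 = (35 + 6*B) - 5 = 30 + 6*B)
h(s, f) = f*s
n = I*√2101 (n = √(-2101) = I*√2101 ≈ 45.837*I)
n - h(r(-7), (-31 + 21)*(15 - 22)) = I*√2101 - (-31 + 21)*(15 - 22)*(30 + 6*(-7)) = I*√2101 - (-10*(-7))*(30 - 42) = I*√2101 - 70*(-12) = I*√2101 - 1*(-840) = I*√2101 + 840 = 840 + I*√2101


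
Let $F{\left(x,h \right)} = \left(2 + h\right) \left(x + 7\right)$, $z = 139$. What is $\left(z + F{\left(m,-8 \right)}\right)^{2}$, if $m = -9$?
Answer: $22801$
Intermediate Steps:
$F{\left(x,h \right)} = \left(2 + h\right) \left(7 + x\right)$
$\left(z + F{\left(m,-8 \right)}\right)^{2} = \left(139 + \left(14 + 2 \left(-9\right) + 7 \left(-8\right) - -72\right)\right)^{2} = \left(139 + \left(14 - 18 - 56 + 72\right)\right)^{2} = \left(139 + 12\right)^{2} = 151^{2} = 22801$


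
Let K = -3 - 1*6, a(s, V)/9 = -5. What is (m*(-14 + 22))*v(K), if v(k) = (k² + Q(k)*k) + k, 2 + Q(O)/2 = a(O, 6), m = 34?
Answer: 249696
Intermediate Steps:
a(s, V) = -45 (a(s, V) = 9*(-5) = -45)
K = -9 (K = -3 - 6 = -9)
Q(O) = -94 (Q(O) = -4 + 2*(-45) = -4 - 90 = -94)
v(k) = k² - 93*k (v(k) = (k² - 94*k) + k = k² - 93*k)
(m*(-14 + 22))*v(K) = (34*(-14 + 22))*(-9*(-93 - 9)) = (34*8)*(-9*(-102)) = 272*918 = 249696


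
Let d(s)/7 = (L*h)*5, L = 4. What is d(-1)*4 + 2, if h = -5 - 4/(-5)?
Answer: -2350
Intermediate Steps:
h = -21/5 (h = -5 - 4*(-1/5) = -5 + 4/5 = -21/5 ≈ -4.2000)
d(s) = -588 (d(s) = 7*((4*(-21/5))*5) = 7*(-84/5*5) = 7*(-84) = -588)
d(-1)*4 + 2 = -588*4 + 2 = -2352 + 2 = -2350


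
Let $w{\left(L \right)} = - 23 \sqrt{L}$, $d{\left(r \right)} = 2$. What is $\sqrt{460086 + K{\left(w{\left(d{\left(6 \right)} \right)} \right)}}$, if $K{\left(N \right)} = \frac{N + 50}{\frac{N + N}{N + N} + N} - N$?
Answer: $\frac{\sqrt{-459078 + 10581978 \sqrt{2}}}{\sqrt{-1 + 23 \sqrt{2}}} \approx 678.32$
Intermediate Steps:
$K{\left(N \right)} = - N + \frac{50 + N}{1 + N}$ ($K{\left(N \right)} = \frac{50 + N}{\frac{2 N}{2 N} + N} - N = \frac{50 + N}{2 N \frac{1}{2 N} + N} - N = \frac{50 + N}{1 + N} - N = - N + \frac{50 + N}{1 + N}$)
$\sqrt{460086 + K{\left(w{\left(d{\left(6 \right)} \right)} \right)}} = \sqrt{460086 + \frac{50 - \left(- 23 \sqrt{2}\right)^{2}}{1 - 23 \sqrt{2}}} = \sqrt{460086 + \frac{50 - 1058}{1 - 23 \sqrt{2}}} = \sqrt{460086 + \frac{1}{1 - 23 \sqrt{2}} \left(-1008\right)} = \sqrt{460086 - \frac{1008}{1 - 23 \sqrt{2}}}$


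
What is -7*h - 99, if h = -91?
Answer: 538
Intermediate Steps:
-7*h - 99 = -7*(-91) - 99 = 637 - 99 = 538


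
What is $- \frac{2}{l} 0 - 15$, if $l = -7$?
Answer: $-15$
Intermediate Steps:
$- \frac{2}{l} 0 - 15 = - \frac{2}{-7} \cdot 0 - 15 = \left(-2\right) \left(- \frac{1}{7}\right) 0 - 15 = \frac{2}{7} \cdot 0 - 15 = 0 - 15 = -15$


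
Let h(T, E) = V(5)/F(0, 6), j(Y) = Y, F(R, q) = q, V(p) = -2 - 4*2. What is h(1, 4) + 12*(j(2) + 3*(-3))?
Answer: -257/3 ≈ -85.667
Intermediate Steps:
V(p) = -10 (V(p) = -2 - 8 = -10)
h(T, E) = -5/3 (h(T, E) = -10/6 = -10*⅙ = -5/3)
h(1, 4) + 12*(j(2) + 3*(-3)) = -5/3 + 12*(2 + 3*(-3)) = -5/3 + 12*(2 - 9) = -5/3 + 12*(-7) = -5/3 - 84 = -257/3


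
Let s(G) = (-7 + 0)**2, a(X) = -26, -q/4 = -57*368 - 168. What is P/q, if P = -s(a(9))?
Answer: -49/84576 ≈ -0.00057936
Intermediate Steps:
q = 84576 (q = -4*(-57*368 - 168) = -4*(-20976 - 168) = -4*(-21144) = 84576)
s(G) = 49 (s(G) = (-7)**2 = 49)
P = -49 (P = -1*49 = -49)
P/q = -49/84576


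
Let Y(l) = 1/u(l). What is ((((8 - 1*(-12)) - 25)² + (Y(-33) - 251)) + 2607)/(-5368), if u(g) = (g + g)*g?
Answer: -5185819/11691504 ≈ -0.44355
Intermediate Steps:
u(g) = 2*g² (u(g) = (2*g)*g = 2*g²)
Y(l) = 1/(2*l²)
((((8 - 1*(-12)) - 25)² + (Y(-33) - 251)) + 2607)/(-5368) = ((((8 - 1*(-12)) - 25)² + ((½)/(-33)² - 251)) + 2607)/(-5368) = ((((8 + 12) - 25)² + ((½)*(1/1089) - 251)) + 2607)*(-1/5368) = (((20 - 25)² + (1/2178 - 251)) + 2607)*(-1/5368) = (((-5)² - 546677/2178) + 2607)*(-1/5368) = ((25 - 546677/2178) + 2607)*(-1/5368) = (-492227/2178 + 2607)*(-1/5368) = (5185819/2178)*(-1/5368) = -5185819/11691504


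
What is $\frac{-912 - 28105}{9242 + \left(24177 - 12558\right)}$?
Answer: $- \frac{29017}{20861} \approx -1.391$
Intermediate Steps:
$\frac{-912 - 28105}{9242 + \left(24177 - 12558\right)} = - \frac{29017}{9242 + 11619} = - \frac{29017}{20861}$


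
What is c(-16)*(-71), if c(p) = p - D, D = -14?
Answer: 142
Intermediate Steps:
c(p) = 14 + p (c(p) = p - 1*(-14) = p + 14 = 14 + p)
c(-16)*(-71) = (14 - 16)*(-71) = -2*(-71) = 142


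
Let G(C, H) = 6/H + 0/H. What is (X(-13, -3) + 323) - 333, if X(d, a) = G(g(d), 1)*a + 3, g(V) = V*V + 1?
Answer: -25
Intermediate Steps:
g(V) = 1 + V² (g(V) = V² + 1 = 1 + V²)
G(C, H) = 6/H (G(C, H) = 6/H + 0 = 6/H)
X(d, a) = 3 + 6*a (X(d, a) = (6/1)*a + 3 = (6*1)*a + 3 = 6*a + 3 = 3 + 6*a)
(X(-13, -3) + 323) - 333 = ((3 + 6*(-3)) + 323) - 333 = ((3 - 18) + 323) - 333 = (-15 + 323) - 333 = 308 - 333 = -25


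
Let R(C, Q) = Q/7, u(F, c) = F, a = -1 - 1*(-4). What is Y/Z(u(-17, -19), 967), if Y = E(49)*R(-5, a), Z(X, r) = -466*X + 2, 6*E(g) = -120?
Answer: -15/13867 ≈ -0.0010817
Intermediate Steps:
a = 3 (a = -1 + 4 = 3)
E(g) = -20 (E(g) = (⅙)*(-120) = -20)
R(C, Q) = Q/7 (R(C, Q) = Q*(⅐) = Q/7)
Z(X, r) = 2 - 466*X
Y = -60/7 (Y = -20*3/7 = -60/7 ≈ -8.5714)
Y/Z(u(-17, -19), 967) = -60/(7*(2 - 466*(-17))) = -60/(7*(2 + 7922)) = -60/7/7924 = -60/7*1/7924 = -15/13867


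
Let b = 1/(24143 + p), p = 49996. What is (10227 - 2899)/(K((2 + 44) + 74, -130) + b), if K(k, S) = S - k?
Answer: -543290592/18534749 ≈ -29.312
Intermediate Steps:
b = 1/74139 (b = 1/(24143 + 49996) = 1/74139 ≈ 1.3488e-5)
(10227 - 2899)/(K((2 + 44) + 74, -130) + b) = (10227 - 2899)/((-130 - ((2 + 44) + 74)) + 1/74139) = 7328/((-130 - (46 + 74)) + 1/74139) = 7328/((-130 - 1*120) + 1/74139) = 7328/((-130 - 120) + 1/74139) = 7328/(-250 + 1/74139) = 7328/(-18534749/74139) = 7328*(-74139/18534749) = -543290592/18534749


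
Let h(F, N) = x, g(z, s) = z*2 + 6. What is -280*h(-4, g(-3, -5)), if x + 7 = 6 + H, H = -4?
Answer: 1400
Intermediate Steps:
x = -5 (x = -7 + (6 - 4) = -7 + 2 = -5)
g(z, s) = 6 + 2*z (g(z, s) = 2*z + 6 = 6 + 2*z)
h(F, N) = -5
-280*h(-4, g(-3, -5)) = -280*(-5) = 1400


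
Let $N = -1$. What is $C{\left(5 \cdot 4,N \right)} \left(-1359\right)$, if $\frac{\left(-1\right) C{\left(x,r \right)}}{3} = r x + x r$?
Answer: $-163080$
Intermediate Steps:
$C{\left(x,r \right)} = - 6 r x$ ($C{\left(x,r \right)} = - 3 \left(r x + x r\right) = - 3 \left(r x + r x\right) = - 3 \cdot 2 r x = - 6 r x$)
$C{\left(5 \cdot 4,N \right)} \left(-1359\right) = \left(-6\right) \left(-1\right) 5 \cdot 4 \left(-1359\right) = \left(-6\right) \left(-1\right) 20 \left(-1359\right) = 120 \left(-1359\right) = -163080$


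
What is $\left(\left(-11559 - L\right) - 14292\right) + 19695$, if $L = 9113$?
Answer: $-15269$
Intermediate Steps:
$\left(\left(-11559 - L\right) - 14292\right) + 19695 = \left(\left(-11559 - 9113\right) - 14292\right) + 19695 = \left(-20672 - 14292\right) + 19695 = -34964 + 19695 = -15269$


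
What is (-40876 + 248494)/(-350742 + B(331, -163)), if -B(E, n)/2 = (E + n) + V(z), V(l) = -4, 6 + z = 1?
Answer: -103809/175535 ≈ -0.59139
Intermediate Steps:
z = -5 (z = -6 + 1 = -5)
B(E, n) = 8 - 2*E - 2*n (B(E, n) = -2*((E + n) - 4) = -2*(-4 + E + n) = 8 - 2*E - 2*n)
(-40876 + 248494)/(-350742 + B(331, -163)) = (-40876 + 248494)/(-350742 + (8 - 2*331 - 2*(-163))) = 207618/(-350742 + (8 - 662 + 326)) = 207618/(-350742 - 328) = 207618/(-351070) = 207618*(-1/351070) = -103809/175535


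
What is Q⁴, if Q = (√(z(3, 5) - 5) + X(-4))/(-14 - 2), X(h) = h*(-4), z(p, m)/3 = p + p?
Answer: (16 + √13)⁴/65536 ≈ 2.2544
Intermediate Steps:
z(p, m) = 6*p (z(p, m) = 3*(p + p) = 3*(2*p) = 6*p)
X(h) = -4*h
Q = -1 - √13/16 (Q = (√(6*3 - 5) - 4*(-4))/(-14 - 2) = (√(18 - 5) + 16)/(-16) = (√13 + 16)*(-1/16) = (16 + √13)*(-1/16) = -1 - √13/16 ≈ -1.2253)
Q⁴ = (-1 - √13/16)⁴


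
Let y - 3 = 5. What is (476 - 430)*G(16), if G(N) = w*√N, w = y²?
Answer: 11776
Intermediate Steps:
y = 8 (y = 3 + 5 = 8)
w = 64 (w = 8² = 64)
G(N) = 64*√N
(476 - 430)*G(16) = (476 - 430)*(64*√16) = 46*(64*4) = 46*256 = 11776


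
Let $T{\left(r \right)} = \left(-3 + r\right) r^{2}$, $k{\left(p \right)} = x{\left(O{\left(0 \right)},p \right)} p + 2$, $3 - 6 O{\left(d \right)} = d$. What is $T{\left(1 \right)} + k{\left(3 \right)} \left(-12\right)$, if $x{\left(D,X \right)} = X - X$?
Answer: $-26$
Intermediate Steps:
$O{\left(d \right)} = \frac{1}{2} - \frac{d}{6}$
$x{\left(D,X \right)} = 0$
$k{\left(p \right)} = 2$ ($k{\left(p \right)} = 0 p + 2 = 0 + 2 = 2$)
$T{\left(r \right)} = r^{2} \left(-3 + r\right)$
$T{\left(1 \right)} + k{\left(3 \right)} \left(-12\right) = 1^{2} \left(-3 + 1\right) + 2 \left(-12\right) = 1 \left(-2\right) - 24 = -2 - 24 = -26$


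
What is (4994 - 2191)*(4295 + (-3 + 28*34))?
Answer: 14698932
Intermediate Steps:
(4994 - 2191)*(4295 + (-3 + 28*34)) = 2803*(4295 + (-3 + 952)) = 2803*(4295 + 949) = 2803*5244 = 14698932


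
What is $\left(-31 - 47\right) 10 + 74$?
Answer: $-706$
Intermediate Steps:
$\left(-31 - 47\right) 10 + 74 = \left(-78\right) 10 + 74 = -780 + 74 = -706$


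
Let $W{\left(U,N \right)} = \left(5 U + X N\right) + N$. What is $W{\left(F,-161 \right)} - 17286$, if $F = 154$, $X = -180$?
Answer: $12303$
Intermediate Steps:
$W{\left(U,N \right)} = - 179 N + 5 U$ ($W{\left(U,N \right)} = \left(5 U - 180 N\right) + N = \left(- 180 N + 5 U\right) + N = - 179 N + 5 U$)
$W{\left(F,-161 \right)} - 17286 = \left(\left(-179\right) \left(-161\right) + 5 \cdot 154\right) - 17286 = \left(28819 + 770\right) - 17286 = 29589 - 17286 = 12303$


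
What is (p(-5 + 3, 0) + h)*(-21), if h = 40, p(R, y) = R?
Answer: -798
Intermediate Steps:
(p(-5 + 3, 0) + h)*(-21) = ((-5 + 3) + 40)*(-21) = (-2 + 40)*(-21) = 38*(-21) = -798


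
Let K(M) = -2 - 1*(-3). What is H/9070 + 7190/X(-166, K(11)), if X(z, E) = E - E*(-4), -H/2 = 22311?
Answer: 6499019/4535 ≈ 1433.1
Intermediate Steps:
H = -44622 (H = -2*22311 = -44622)
K(M) = 1 (K(M) = -2 + 3 = 1)
X(z, E) = 5*E (X(z, E) = E - (-4)*E = E + 4*E = 5*E)
H/9070 + 7190/X(-166, K(11)) = -44622/9070 + 7190/((5*1)) = -44622*1/9070 + 7190/5 = -22311/4535 + 7190*(⅕) = -22311/4535 + 1438 = 6499019/4535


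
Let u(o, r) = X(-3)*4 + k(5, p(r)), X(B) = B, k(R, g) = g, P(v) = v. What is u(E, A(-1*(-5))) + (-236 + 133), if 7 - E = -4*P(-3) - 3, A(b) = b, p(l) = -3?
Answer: -118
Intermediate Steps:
E = -2 (E = 7 - (-4*(-3) - 3) = 7 - (12 - 3) = 7 - 1*9 = 7 - 9 = -2)
u(o, r) = -15 (u(o, r) = -3*4 - 3 = -12 - 3 = -15)
u(E, A(-1*(-5))) + (-236 + 133) = -15 + (-236 + 133) = -15 - 103 = -118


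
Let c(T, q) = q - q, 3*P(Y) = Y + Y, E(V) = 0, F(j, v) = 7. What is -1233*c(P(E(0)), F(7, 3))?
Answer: 0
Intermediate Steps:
P(Y) = 2*Y/3 (P(Y) = (Y + Y)/3 = (2*Y)/3 = 2*Y/3)
c(T, q) = 0
-1233*c(P(E(0)), F(7, 3)) = -1233*0 = 0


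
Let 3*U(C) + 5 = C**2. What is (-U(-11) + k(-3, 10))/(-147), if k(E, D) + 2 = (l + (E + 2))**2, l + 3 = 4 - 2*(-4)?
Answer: -10/63 ≈ -0.15873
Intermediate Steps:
U(C) = -5/3 + C**2/3
l = 9 (l = -3 + (4 - 2*(-4)) = -3 + (4 + 8) = -3 + 12 = 9)
k(E, D) = -2 + (11 + E)**2 (k(E, D) = -2 + (9 + (E + 2))**2 = -2 + (9 + (2 + E))**2 = -2 + (11 + E)**2)
(-U(-11) + k(-3, 10))/(-147) = (-(-5/3 + (1/3)*(-11)**2) + (-2 + (11 - 3)**2))/(-147) = (-(-5/3 + (1/3)*121) + (-2 + 8**2))*(-1/147) = (-(-5/3 + 121/3) + (-2 + 64))*(-1/147) = (-1*116/3 + 62)*(-1/147) = (-116/3 + 62)*(-1/147) = (70/3)*(-1/147) = -10/63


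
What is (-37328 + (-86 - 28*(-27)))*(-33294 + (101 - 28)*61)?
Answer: 1057253378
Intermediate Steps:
(-37328 + (-86 - 28*(-27)))*(-33294 + (101 - 28)*61) = (-37328 + (-86 + 756))*(-33294 + 73*61) = (-37328 + 670)*(-33294 + 4453) = -36658*(-28841) = 1057253378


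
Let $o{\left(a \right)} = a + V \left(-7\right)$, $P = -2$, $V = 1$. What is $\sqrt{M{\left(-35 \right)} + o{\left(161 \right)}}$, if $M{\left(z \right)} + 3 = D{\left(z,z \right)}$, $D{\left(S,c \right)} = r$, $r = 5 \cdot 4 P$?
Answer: $\sqrt{111} \approx 10.536$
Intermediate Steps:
$r = -40$ ($r = 5 \cdot 4 \left(-2\right) = 20 \left(-2\right) = -40$)
$o{\left(a \right)} = -7 + a$ ($o{\left(a \right)} = a + 1 \left(-7\right) = a - 7 = -7 + a$)
$D{\left(S,c \right)} = -40$
$M{\left(z \right)} = -43$ ($M{\left(z \right)} = -3 - 40 = -43$)
$\sqrt{M{\left(-35 \right)} + o{\left(161 \right)}} = \sqrt{-43 + \left(-7 + 161\right)} = \sqrt{-43 + 154} = \sqrt{111}$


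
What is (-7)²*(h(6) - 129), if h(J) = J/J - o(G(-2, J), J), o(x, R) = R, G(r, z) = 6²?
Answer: -6566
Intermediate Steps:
G(r, z) = 36
h(J) = 1 - J (h(J) = J/J - J = 1 - J)
(-7)²*(h(6) - 129) = (-7)²*((1 - 1*6) - 129) = 49*((1 - 6) - 129) = 49*(-5 - 129) = 49*(-134) = -6566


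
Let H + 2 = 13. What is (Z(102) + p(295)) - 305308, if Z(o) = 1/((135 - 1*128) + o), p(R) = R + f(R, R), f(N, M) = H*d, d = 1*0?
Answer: -33246416/109 ≈ -3.0501e+5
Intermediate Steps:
d = 0
H = 11 (H = -2 + 13 = 11)
f(N, M) = 0 (f(N, M) = 11*0 = 0)
p(R) = R (p(R) = R + 0 = R)
Z(o) = 1/(7 + o) (Z(o) = 1/((135 - 128) + o) = 1/(7 + o))
(Z(102) + p(295)) - 305308 = (1/(7 + 102) + 295) - 305308 = (1/109 + 295) - 305308 = 32156/109 - 305308 = -33246416/109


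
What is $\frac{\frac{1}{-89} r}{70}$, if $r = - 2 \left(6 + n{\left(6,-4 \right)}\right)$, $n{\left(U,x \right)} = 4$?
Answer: $\frac{2}{623} \approx 0.0032103$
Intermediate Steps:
$r = -20$ ($r = - 2 \left(6 + 4\right) = \left(-2\right) 10 = -20$)
$\frac{\frac{1}{-89} r}{70} = \frac{\frac{1}{-89} \left(-20\right)}{70} = \left(- \frac{1}{89}\right) \left(-20\right) \frac{1}{70} = \frac{20}{89} \cdot \frac{1}{70} = \frac{2}{623}$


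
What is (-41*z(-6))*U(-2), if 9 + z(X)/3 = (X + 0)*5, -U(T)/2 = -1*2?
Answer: 19188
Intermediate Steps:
U(T) = 4 (U(T) = -(-2)*2 = -2*(-2) = 4)
z(X) = -27 + 15*X (z(X) = -27 + 3*((X + 0)*5) = -27 + 3*(X*5) = -27 + 3*(5*X) = -27 + 15*X)
(-41*z(-6))*U(-2) = -41*(-27 + 15*(-6))*4 = -41*(-27 - 90)*4 = -41*(-117)*4 = 4797*4 = 19188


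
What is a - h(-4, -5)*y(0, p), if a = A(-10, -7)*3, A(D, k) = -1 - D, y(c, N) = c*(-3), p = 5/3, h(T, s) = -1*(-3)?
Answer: 27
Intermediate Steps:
h(T, s) = 3
p = 5/3 (p = 5*(1/3) = 5/3 ≈ 1.6667)
y(c, N) = -3*c
a = 27 (a = (-1 - 1*(-10))*3 = (-1 + 10)*3 = 9*3 = 27)
a - h(-4, -5)*y(0, p) = 27 - 3*(-3*0) = 27 - 3*0 = 27 - 1*0 = 27 + 0 = 27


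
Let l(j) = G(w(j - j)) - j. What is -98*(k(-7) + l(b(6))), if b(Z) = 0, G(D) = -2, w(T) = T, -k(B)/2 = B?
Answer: -1176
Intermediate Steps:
k(B) = -2*B
l(j) = -2 - j
-98*(k(-7) + l(b(6))) = -98*(-2*(-7) + (-2 - 1*0)) = -98*(14 + (-2 + 0)) = -98*(14 - 2) = -98*12 = -1176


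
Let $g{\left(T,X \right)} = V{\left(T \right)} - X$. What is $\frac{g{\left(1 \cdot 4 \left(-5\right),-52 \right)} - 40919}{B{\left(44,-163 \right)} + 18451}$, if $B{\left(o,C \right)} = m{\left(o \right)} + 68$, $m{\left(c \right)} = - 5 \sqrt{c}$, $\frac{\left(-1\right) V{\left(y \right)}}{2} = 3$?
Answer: $- \frac{756927087}{342952261} - \frac{408730 \sqrt{11}}{342952261} \approx -2.211$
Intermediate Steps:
$V{\left(y \right)} = -6$ ($V{\left(y \right)} = \left(-2\right) 3 = -6$)
$g{\left(T,X \right)} = -6 - X$
$B{\left(o,C \right)} = 68 - 5 \sqrt{o}$ ($B{\left(o,C \right)} = - 5 \sqrt{o} + 68 = 68 - 5 \sqrt{o}$)
$\frac{g{\left(1 \cdot 4 \left(-5\right),-52 \right)} - 40919}{B{\left(44,-163 \right)} + 18451} = \frac{\left(-6 - -52\right) - 40919}{\left(68 - 5 \sqrt{44}\right) + 18451} = \frac{\left(-6 + 52\right) - 40919}{\left(68 - 5 \cdot 2 \sqrt{11}\right) + 18451} = \frac{46 - 40919}{\left(68 - 10 \sqrt{11}\right) + 18451} = - \frac{40873}{18519 - 10 \sqrt{11}}$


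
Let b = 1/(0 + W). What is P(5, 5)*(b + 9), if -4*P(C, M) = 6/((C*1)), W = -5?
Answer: -66/25 ≈ -2.6400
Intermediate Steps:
b = -⅕ (b = 1/(0 - 5) = 1/(-5) = -⅕ ≈ -0.20000)
P(C, M) = -3/(2*C) (P(C, M) = -3/(2*(C*1)) = -3/(2*C))
P(5, 5)*(b + 9) = (-3/2/5)*(-⅕ + 9) = -3/2*⅕*(44/5) = -3/10*44/5 = -66/25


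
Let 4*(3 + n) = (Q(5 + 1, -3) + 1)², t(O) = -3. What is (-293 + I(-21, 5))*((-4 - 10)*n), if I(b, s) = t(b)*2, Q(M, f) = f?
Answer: -8372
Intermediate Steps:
n = -2 (n = -3 + (-3 + 1)²/4 = -3 + (¼)*(-2)² = -3 + (¼)*4 = -3 + 1 = -2)
I(b, s) = -6 (I(b, s) = -3*2 = -6)
(-293 + I(-21, 5))*((-4 - 10)*n) = (-293 - 6)*((-4 - 10)*(-2)) = -(-4186)*(-2) = -299*28 = -8372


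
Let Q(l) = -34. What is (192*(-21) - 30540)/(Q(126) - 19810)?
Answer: 8643/4961 ≈ 1.7422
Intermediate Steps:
(192*(-21) - 30540)/(Q(126) - 19810) = (192*(-21) - 30540)/(-34 - 19810) = (-4032 - 30540)/(-19844) = -34572*(-1/19844) = 8643/4961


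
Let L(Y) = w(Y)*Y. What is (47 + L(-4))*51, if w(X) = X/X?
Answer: 2193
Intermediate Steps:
w(X) = 1
L(Y) = Y (L(Y) = 1*Y = Y)
(47 + L(-4))*51 = (47 - 4)*51 = 43*51 = 2193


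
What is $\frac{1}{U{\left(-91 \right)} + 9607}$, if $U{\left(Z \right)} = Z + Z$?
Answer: $\frac{1}{9425} \approx 0.0001061$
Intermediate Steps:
$U{\left(Z \right)} = 2 Z$
$\frac{1}{U{\left(-91 \right)} + 9607} = \frac{1}{2 \left(-91\right) + 9607} = \frac{1}{-182 + 9607} = \frac{1}{9425}$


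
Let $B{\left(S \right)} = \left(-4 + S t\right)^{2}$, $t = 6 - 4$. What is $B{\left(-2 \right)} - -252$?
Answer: $316$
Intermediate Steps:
$t = 2$ ($t = 6 - 4 = 2$)
$B{\left(S \right)} = \left(-4 + 2 S\right)^{2}$ ($B{\left(S \right)} = \left(-4 + S 2\right)^{2} = \left(-4 + 2 S\right)^{2}$)
$B{\left(-2 \right)} - -252 = 4 \left(-2 - 2\right)^{2} - -252 = 4 \left(-4\right)^{2} + 252 = 4 \cdot 16 + 252 = 64 + 252 = 316$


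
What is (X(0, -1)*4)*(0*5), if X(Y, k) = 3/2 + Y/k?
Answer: 0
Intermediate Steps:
X(Y, k) = 3/2 + Y/k (X(Y, k) = 3*(½) + Y/k = 3/2 + Y/k)
(X(0, -1)*4)*(0*5) = ((3/2 + 0/(-1))*4)*(0*5) = ((3/2 + 0*(-1))*4)*0 = ((3/2 + 0)*4)*0 = ((3/2)*4)*0 = 6*0 = 0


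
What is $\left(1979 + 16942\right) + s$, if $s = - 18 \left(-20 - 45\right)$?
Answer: $20091$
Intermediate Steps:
$s = 1170$ ($s = \left(-18\right) \left(-65\right) = 1170$)
$\left(1979 + 16942\right) + s = \left(1979 + 16942\right) + 1170 = 18921 + 1170 = 20091$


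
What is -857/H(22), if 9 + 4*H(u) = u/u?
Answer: 857/2 ≈ 428.50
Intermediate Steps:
H(u) = -2 (H(u) = -9/4 + (u/u)/4 = -9/4 + (1/4)*1 = -9/4 + 1/4 = -2)
-857/H(22) = -857/(-2) = -857*(-1/2) = 857/2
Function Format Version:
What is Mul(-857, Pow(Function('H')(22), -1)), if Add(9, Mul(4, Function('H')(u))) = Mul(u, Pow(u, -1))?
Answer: Rational(857, 2) ≈ 428.50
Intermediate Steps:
Function('H')(u) = -2 (Function('H')(u) = Add(Rational(-9, 4), Mul(Rational(1, 4), Mul(u, Pow(u, -1)))) = Add(Rational(-9, 4), Mul(Rational(1, 4), 1)) = Add(Rational(-9, 4), Rational(1, 4)) = -2)
Mul(-857, Pow(Function('H')(22), -1)) = Mul(-857, Pow(-2, -1)) = Mul(-857, Rational(-1, 2)) = Rational(857, 2)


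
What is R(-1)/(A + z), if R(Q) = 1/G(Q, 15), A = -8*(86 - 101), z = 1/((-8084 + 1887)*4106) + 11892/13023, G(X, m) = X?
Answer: -110456232762/13355611439347 ≈ -0.0082704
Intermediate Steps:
z = 100863507907/110456232762 (z = (1/4106)/(-6197) + 11892*(1/13023) = -1/6197*1/4106 + 3964/4341 = -1/25444882 + 3964/4341 = 100863507907/110456232762 ≈ 0.91315)
A = 120 (A = -8*(-15) = 120)
R(Q) = 1/Q
R(-1)/(A + z) = 1/((-1)*(120 + 100863507907/110456232762)) = -1/13355611439347/110456232762 = -1*110456232762/13355611439347 = -110456232762/13355611439347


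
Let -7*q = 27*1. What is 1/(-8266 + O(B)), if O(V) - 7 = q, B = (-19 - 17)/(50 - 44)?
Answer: -7/57840 ≈ -0.00012102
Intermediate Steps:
B = -6 (B = -36/6 = -36*⅙ = -6)
q = -27/7 ≈ -3.8571
O(V) = 22/7 (O(V) = 7 - 27/7 = 22/7)
1/(-8266 + O(B)) = 1/(-8266 + 22/7) = 1/(-57840/7) = -7/57840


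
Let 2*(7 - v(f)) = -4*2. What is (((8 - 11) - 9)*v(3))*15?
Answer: -1980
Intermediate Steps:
v(f) = 11 (v(f) = 7 - (-2)*2 = 7 - ½*(-8) = 7 + 4 = 11)
(((8 - 11) - 9)*v(3))*15 = (((8 - 11) - 9)*11)*15 = ((-3 - 9)*11)*15 = -12*11*15 = -132*15 = -1980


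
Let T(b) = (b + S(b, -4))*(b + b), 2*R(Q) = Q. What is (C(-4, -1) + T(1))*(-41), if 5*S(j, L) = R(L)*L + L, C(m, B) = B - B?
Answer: -738/5 ≈ -147.60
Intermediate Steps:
C(m, B) = 0
R(Q) = Q/2
S(j, L) = L/5 + L²/10 (S(j, L) = ((L/2)*L + L)/5 = (L²/2 + L)/5 = (L + L²/2)/5 = L/5 + L²/10)
T(b) = 2*b*(⅘ + b) (T(b) = (b + (⅒)*(-4)*(2 - 4))*(b + b) = (b + (⅒)*(-4)*(-2))*(2*b) = (b + ⅘)*(2*b) = (⅘ + b)*(2*b) = 2*b*(⅘ + b))
(C(-4, -1) + T(1))*(-41) = (0 + (⅖)*1*(4 + 5*1))*(-41) = (0 + (⅖)*1*(4 + 5))*(-41) = (0 + (⅖)*1*9)*(-41) = (0 + 18/5)*(-41) = (18/5)*(-41) = -738/5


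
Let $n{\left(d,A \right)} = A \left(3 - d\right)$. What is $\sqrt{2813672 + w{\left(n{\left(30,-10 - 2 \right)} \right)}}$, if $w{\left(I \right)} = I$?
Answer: $2 \sqrt{703499} \approx 1677.5$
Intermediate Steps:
$\sqrt{2813672 + w{\left(n{\left(30,-10 - 2 \right)} \right)}} = \sqrt{2813672 + \left(-10 - 2\right) \left(3 - 30\right)} = \sqrt{2813672 - -324} = \sqrt{2813672 + 324} = \sqrt{2813996} = 2 \sqrt{703499}$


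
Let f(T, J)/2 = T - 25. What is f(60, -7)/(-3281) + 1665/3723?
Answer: 102005/239513 ≈ 0.42589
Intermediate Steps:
f(T, J) = -50 + 2*T (f(T, J) = 2*(T - 25) = 2*(-25 + T) = -50 + 2*T)
f(60, -7)/(-3281) + 1665/3723 = (-50 + 2*60)/(-3281) + 1665/3723 = (-50 + 120)*(-1/3281) + 1665*(1/3723) = 70*(-1/3281) + 555/1241 = -70/3281 + 555/1241 = 102005/239513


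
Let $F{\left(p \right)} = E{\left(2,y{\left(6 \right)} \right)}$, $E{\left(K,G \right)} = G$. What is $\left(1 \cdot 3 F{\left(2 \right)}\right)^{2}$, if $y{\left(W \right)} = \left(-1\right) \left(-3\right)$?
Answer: $81$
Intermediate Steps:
$y{\left(W \right)} = 3$
$F{\left(p \right)} = 3$
$\left(1 \cdot 3 F{\left(2 \right)}\right)^{2} = \left(1 \cdot 3 \cdot 3\right)^{2} = \left(3 \cdot 3\right)^{2} = 9^{2} = 81$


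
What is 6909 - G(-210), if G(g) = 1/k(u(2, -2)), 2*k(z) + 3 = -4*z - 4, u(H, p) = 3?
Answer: 131273/19 ≈ 6909.1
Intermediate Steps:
k(z) = -7/2 - 2*z (k(z) = -3/2 + (-4*z - 4)/2 = -3/2 + (-4 - 4*z)/2 = -3/2 + (-2 - 2*z) = -7/2 - 2*z)
G(g) = -2/19 (G(g) = 1/(-7/2 - 2*3) = 1/(-7/2 - 6) = 1/(-19/2) = -2/19)
6909 - G(-210) = 6909 - 1*(-2/19) = 6909 + 2/19 = 131273/19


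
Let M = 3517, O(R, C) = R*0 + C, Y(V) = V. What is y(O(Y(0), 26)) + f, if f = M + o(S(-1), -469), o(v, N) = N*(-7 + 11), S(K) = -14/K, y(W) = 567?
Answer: 2208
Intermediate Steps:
O(R, C) = C (O(R, C) = 0 + C = C)
o(v, N) = 4*N (o(v, N) = N*4 = 4*N)
f = 1641 (f = 3517 + 4*(-469) = 3517 - 1876 = 1641)
y(O(Y(0), 26)) + f = 567 + 1641 = 2208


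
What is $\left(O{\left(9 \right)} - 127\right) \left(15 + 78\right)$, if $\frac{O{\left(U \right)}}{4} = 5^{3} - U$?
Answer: $31341$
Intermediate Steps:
$O{\left(U \right)} = 500 - 4 U$ ($O{\left(U \right)} = 4 \left(5^{3} - U\right) = 4 \left(125 - U\right) = 500 - 4 U$)
$\left(O{\left(9 \right)} - 127\right) \left(15 + 78\right) = \left(\left(500 - 36\right) - 127\right) \left(15 + 78\right) = \left(\left(500 - 36\right) - 127\right) 93 = \left(464 - 127\right) 93 = 337 \cdot 93 = 31341$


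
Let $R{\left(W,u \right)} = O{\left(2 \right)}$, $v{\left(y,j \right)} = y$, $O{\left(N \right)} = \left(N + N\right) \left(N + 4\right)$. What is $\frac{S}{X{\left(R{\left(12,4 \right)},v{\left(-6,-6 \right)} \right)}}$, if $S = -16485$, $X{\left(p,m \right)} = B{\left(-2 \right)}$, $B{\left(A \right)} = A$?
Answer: $\frac{16485}{2} \approx 8242.5$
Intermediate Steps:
$O{\left(N \right)} = 2 N \left(4 + N\right)$
$R{\left(W,u \right)} = 24$ ($R{\left(W,u \right)} = 2 \cdot 2 \left(4 + 2\right) = 2 \cdot 2 \cdot 6 = 24$)
$X{\left(p,m \right)} = -2$
$\frac{S}{X{\left(R{\left(12,4 \right)},v{\left(-6,-6 \right)} \right)}} = - \frac{16485}{-2} = \left(-16485\right) \left(- \frac{1}{2}\right) = \frac{16485}{2}$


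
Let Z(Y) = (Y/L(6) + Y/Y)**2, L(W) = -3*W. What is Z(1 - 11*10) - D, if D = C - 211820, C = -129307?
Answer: 110541277/324 ≈ 3.4118e+5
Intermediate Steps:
Z(Y) = (1 - Y/18)**2 (Z(Y) = (Y/((-3*6)) + Y/Y)**2 = (Y/(-18) + 1)**2 = (Y*(-1/18) + 1)**2 = (-Y/18 + 1)**2 = (1 - Y/18)**2)
D = -341127 (D = -129307 - 211820 = -341127)
Z(1 - 11*10) - D = (-18 + (1 - 11*10))**2/324 - 1*(-341127) = (-18 + (1 - 110))**2/324 + 341127 = (-18 - 109)**2/324 + 341127 = (1/324)*(-127)**2 + 341127 = (1/324)*16129 + 341127 = 16129/324 + 341127 = 110541277/324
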